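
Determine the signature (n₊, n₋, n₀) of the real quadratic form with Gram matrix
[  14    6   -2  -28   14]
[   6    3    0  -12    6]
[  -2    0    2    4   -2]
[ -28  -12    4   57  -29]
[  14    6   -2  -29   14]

Answer: (3, 1, 1)

Derivation:
step 0: pivot 14 → sign +
step 1: pivot 3/7 → sign +
step 2: pivot 1 → sign +
step 3: pivot -1 → sign −
step 4: row/col 4 already zero → sign 0
signature = (3, 1, 1)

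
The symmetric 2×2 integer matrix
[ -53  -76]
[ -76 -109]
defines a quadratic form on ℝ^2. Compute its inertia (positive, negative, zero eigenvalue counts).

Answer: (0, 2, 0)

Derivation:
step 0: pivot -53 → sign −
step 1: pivot -1/53 → sign −
signature = (0, 2, 0)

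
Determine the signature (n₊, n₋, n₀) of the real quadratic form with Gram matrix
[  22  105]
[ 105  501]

step 0: pivot 22 → sign +
step 1: pivot -3/22 → sign −
signature = (1, 1, 0)

Answer: (1, 1, 0)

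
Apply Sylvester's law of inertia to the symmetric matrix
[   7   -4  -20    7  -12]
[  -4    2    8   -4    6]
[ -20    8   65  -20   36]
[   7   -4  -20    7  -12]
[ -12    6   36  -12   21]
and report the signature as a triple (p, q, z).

step 0: pivot 7 → sign +
step 1: pivot -2/7 → sign −
step 2: pivot 49 → sign +
step 3: pivot 3/49 → sign +
step 4: row/col 4 already zero → sign 0
signature = (3, 1, 1)

Answer: (3, 1, 1)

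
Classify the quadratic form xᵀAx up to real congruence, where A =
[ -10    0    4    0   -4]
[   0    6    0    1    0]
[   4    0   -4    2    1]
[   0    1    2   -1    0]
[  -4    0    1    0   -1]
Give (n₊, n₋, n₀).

Answer: (3, 2, 0)

Derivation:
step 0: pivot -10 → sign −
step 1: pivot 6 → sign +
step 2: pivot -12/5 → sign −
step 3: pivot 1/2 → sign +
step 4: pivot 1/4 → sign +
signature = (3, 2, 0)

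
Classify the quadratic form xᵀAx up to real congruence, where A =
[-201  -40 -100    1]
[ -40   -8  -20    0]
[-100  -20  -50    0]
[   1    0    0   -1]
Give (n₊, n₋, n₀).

Answer: (0, 2, 2)

Derivation:
step 0: pivot -201 → sign −
step 1: pivot -8/201 → sign −
step 2: row/col 2 already zero → sign 0
step 3: row/col 3 already zero → sign 0
signature = (0, 2, 2)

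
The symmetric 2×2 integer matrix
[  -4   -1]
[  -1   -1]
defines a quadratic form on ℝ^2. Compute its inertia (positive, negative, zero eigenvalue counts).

Answer: (0, 2, 0)

Derivation:
step 0: pivot -4 → sign −
step 1: pivot -3/4 → sign −
signature = (0, 2, 0)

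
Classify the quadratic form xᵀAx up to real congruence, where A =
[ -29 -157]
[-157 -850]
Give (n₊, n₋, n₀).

step 0: pivot -29 → sign −
step 1: pivot -1/29 → sign −
signature = (0, 2, 0)

Answer: (0, 2, 0)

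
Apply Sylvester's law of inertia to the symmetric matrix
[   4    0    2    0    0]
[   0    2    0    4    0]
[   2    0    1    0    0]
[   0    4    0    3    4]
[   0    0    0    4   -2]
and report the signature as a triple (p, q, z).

step 0: pivot 4 → sign +
step 1: pivot 2 → sign +
step 2: pivot -5 → sign −
step 3: pivot 6/5 → sign +
step 4: row/col 4 already zero → sign 0
signature = (3, 1, 1)

Answer: (3, 1, 1)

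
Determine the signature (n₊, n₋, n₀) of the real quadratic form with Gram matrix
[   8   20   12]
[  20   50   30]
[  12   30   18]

Answer: (1, 0, 2)

Derivation:
step 0: pivot 8 → sign +
step 1: row/col 1 already zero → sign 0
step 2: row/col 2 already zero → sign 0
signature = (1, 0, 2)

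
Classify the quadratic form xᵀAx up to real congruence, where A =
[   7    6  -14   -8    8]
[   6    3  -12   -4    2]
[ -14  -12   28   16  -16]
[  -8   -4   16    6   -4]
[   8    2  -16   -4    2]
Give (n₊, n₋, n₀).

step 0: pivot 7 → sign +
step 1: pivot -15/7 → sign −
step 2: pivot 2/3 → sign +
step 3: pivot 6/5 → sign +
step 4: row/col 4 already zero → sign 0
signature = (3, 1, 1)

Answer: (3, 1, 1)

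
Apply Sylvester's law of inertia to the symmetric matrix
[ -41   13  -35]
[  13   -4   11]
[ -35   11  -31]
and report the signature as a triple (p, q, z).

Answer: (1, 2, 0)

Derivation:
step 0: pivot -41 → sign −
step 1: pivot 5/41 → sign +
step 2: pivot -6/5 → sign −
signature = (1, 2, 0)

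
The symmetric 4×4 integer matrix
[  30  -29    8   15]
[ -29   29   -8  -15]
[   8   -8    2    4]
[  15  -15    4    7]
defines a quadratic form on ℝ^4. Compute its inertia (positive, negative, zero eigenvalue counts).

step 0: pivot 30 → sign +
step 1: pivot 29/30 → sign +
step 2: pivot -6/29 → sign −
step 3: pivot -2/3 → sign −
signature = (2, 2, 0)

Answer: (2, 2, 0)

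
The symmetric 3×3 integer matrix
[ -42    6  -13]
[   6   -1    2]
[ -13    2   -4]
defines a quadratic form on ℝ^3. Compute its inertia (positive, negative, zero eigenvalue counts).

step 0: pivot -42 → sign −
step 1: pivot -1/7 → sign −
step 2: pivot 1/6 → sign +
signature = (1, 2, 0)

Answer: (1, 2, 0)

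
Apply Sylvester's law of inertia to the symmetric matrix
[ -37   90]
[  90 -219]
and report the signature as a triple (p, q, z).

Answer: (0, 2, 0)

Derivation:
step 0: pivot -37 → sign −
step 1: pivot -3/37 → sign −
signature = (0, 2, 0)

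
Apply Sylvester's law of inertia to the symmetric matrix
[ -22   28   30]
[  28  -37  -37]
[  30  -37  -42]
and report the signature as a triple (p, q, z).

Answer: (0, 3, 0)

Derivation:
step 0: pivot -22 → sign −
step 1: pivot -15/11 → sign −
step 2: pivot -1/15 → sign −
signature = (0, 3, 0)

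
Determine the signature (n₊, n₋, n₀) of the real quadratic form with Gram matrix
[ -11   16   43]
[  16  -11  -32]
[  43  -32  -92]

Answer: (2, 1, 0)

Derivation:
step 0: pivot -11 → sign −
step 1: pivot 135/11 → sign +
step 2: pivot 1/15 → sign +
signature = (2, 1, 0)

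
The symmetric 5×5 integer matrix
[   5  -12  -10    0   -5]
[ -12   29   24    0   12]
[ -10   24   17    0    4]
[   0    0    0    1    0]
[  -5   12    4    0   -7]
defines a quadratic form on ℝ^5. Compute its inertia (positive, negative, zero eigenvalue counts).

step 0: pivot 5 → sign +
step 1: pivot 1/5 → sign +
step 2: pivot -3 → sign −
step 3: pivot 1 → sign +
step 4: row/col 4 already zero → sign 0
signature = (3, 1, 1)

Answer: (3, 1, 1)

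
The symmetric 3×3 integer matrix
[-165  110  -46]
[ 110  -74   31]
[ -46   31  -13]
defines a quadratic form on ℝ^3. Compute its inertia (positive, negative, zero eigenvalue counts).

step 0: pivot -165 → sign −
step 1: pivot -2/3 → sign −
step 2: pivot -1/110 → sign −
signature = (0, 3, 0)

Answer: (0, 3, 0)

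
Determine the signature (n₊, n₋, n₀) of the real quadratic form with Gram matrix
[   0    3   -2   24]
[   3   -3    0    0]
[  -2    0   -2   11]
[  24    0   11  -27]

step 0: pivot -3 → sign −
step 1: pivot 3 → sign +
step 2: pivot -10/3 → sign −
step 3: pivot -3/10 → sign −
signature = (1, 3, 0)

Answer: (1, 3, 0)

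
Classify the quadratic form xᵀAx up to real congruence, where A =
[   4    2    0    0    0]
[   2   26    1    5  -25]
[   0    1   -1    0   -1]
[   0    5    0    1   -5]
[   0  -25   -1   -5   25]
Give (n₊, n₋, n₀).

step 0: pivot 4 → sign +
step 1: pivot 25 → sign +
step 2: pivot -26/25 → sign −
step 3: pivot 1/26 → sign +
step 4: row/col 4 already zero → sign 0
signature = (3, 1, 1)

Answer: (3, 1, 1)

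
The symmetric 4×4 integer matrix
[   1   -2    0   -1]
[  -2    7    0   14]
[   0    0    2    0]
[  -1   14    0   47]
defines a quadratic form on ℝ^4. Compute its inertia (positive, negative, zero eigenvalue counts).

Answer: (3, 1, 0)

Derivation:
step 0: pivot 1 → sign +
step 1: pivot 3 → sign +
step 2: pivot 2 → sign +
step 3: pivot -2 → sign −
signature = (3, 1, 0)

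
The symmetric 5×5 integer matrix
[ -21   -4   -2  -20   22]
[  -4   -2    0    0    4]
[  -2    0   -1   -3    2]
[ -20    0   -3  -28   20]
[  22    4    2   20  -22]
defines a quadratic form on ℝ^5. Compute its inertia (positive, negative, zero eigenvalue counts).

Answer: (2, 3, 0)

Derivation:
step 0: pivot -21 → sign −
step 1: pivot -26/21 → sign −
step 2: pivot -9/13 → sign −
step 3: pivot 25/9 → sign +
step 4: pivot 6/25 → sign +
signature = (2, 3, 0)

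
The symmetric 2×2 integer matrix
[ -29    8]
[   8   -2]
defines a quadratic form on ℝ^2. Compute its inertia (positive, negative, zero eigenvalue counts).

step 0: pivot -29 → sign −
step 1: pivot 6/29 → sign +
signature = (1, 1, 0)

Answer: (1, 1, 0)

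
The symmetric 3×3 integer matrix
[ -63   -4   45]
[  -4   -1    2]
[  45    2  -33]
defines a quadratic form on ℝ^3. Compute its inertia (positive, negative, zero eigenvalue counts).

step 0: pivot -63 → sign −
step 1: pivot -47/63 → sign −
step 2: pivot 6/47 → sign +
signature = (1, 2, 0)

Answer: (1, 2, 0)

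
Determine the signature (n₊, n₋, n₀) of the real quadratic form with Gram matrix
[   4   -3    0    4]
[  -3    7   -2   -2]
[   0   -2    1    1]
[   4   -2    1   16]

step 0: pivot 4 → sign +
step 1: pivot 19/4 → sign +
step 2: pivot 3/19 → sign +
step 3: pivot -1 → sign −
signature = (3, 1, 0)

Answer: (3, 1, 0)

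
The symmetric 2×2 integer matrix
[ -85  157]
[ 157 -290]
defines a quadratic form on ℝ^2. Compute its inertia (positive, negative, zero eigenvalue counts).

step 0: pivot -85 → sign −
step 1: pivot -1/85 → sign −
signature = (0, 2, 0)

Answer: (0, 2, 0)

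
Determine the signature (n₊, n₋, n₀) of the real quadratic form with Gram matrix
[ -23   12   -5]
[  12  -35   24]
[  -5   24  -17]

Answer: (1, 2, 0)

Derivation:
step 0: pivot -23 → sign −
step 1: pivot -661/23 → sign −
step 2: pivot 6/661 → sign +
signature = (1, 2, 0)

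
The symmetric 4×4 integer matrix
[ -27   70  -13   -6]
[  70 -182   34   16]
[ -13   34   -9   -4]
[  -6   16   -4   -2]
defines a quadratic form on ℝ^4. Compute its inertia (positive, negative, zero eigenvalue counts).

Answer: (0, 3, 1)

Derivation:
step 0: pivot -27 → sign −
step 1: pivot -14/27 → sign −
step 2: pivot -18/7 → sign −
step 3: row/col 3 already zero → sign 0
signature = (0, 3, 1)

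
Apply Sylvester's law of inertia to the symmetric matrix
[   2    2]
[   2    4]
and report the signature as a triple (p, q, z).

Answer: (2, 0, 0)

Derivation:
step 0: pivot 2 → sign +
step 1: pivot 2 → sign +
signature = (2, 0, 0)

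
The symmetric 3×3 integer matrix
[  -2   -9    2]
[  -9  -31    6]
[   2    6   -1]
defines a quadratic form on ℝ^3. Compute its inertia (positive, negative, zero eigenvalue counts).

Answer: (2, 1, 0)

Derivation:
step 0: pivot -2 → sign −
step 1: pivot 19/2 → sign +
step 2: pivot 1/19 → sign +
signature = (2, 1, 0)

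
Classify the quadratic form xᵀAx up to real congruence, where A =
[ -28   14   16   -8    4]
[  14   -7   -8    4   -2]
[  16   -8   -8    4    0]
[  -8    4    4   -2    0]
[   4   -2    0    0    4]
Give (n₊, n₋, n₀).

Answer: (1, 1, 3)

Derivation:
step 0: pivot -28 → sign −
step 1: pivot 8/7 → sign +
step 2: row/col 2 already zero → sign 0
step 3: row/col 3 already zero → sign 0
step 4: row/col 4 already zero → sign 0
signature = (1, 1, 3)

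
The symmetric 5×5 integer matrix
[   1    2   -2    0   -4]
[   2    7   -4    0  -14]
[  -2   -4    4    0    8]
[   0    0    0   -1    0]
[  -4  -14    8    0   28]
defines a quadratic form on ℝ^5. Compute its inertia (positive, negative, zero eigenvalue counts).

Answer: (2, 1, 2)

Derivation:
step 0: pivot 1 → sign +
step 1: pivot 3 → sign +
step 2: pivot -1 → sign −
step 3: row/col 3 already zero → sign 0
step 4: row/col 4 already zero → sign 0
signature = (2, 1, 2)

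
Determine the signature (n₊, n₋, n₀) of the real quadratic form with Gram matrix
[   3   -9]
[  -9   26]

step 0: pivot 3 → sign +
step 1: pivot -1 → sign −
signature = (1, 1, 0)

Answer: (1, 1, 0)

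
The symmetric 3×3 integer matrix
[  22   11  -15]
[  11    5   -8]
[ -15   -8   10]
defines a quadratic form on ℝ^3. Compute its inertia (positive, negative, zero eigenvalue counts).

step 0: pivot 22 → sign +
step 1: pivot -1/2 → sign −
step 2: pivot 3/11 → sign +
signature = (2, 1, 0)

Answer: (2, 1, 0)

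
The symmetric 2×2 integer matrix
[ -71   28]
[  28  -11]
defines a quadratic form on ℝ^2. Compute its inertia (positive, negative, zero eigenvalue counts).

step 0: pivot -71 → sign −
step 1: pivot 3/71 → sign +
signature = (1, 1, 0)

Answer: (1, 1, 0)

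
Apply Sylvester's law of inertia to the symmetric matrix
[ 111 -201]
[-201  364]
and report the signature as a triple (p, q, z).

step 0: pivot 111 → sign +
step 1: pivot 1/37 → sign +
signature = (2, 0, 0)

Answer: (2, 0, 0)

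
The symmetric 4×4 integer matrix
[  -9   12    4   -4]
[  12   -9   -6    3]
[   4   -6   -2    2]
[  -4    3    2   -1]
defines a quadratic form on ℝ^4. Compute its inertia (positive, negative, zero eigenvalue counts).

Answer: (1, 2, 1)

Derivation:
step 0: pivot -9 → sign −
step 1: pivot 7 → sign +
step 2: pivot -2/7 → sign −
step 3: row/col 3 already zero → sign 0
signature = (1, 2, 1)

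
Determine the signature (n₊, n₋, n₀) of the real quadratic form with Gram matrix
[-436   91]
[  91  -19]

step 0: pivot -436 → sign −
step 1: pivot -3/436 → sign −
signature = (0, 2, 0)

Answer: (0, 2, 0)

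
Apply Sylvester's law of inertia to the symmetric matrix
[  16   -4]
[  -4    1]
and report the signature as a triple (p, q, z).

step 0: pivot 16 → sign +
step 1: row/col 1 already zero → sign 0
signature = (1, 0, 1)

Answer: (1, 0, 1)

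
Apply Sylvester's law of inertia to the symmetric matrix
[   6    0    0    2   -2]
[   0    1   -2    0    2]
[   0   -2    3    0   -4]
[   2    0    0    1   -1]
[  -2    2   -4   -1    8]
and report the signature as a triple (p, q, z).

step 0: pivot 6 → sign +
step 1: pivot 1 → sign +
step 2: pivot -1 → sign −
step 3: pivot 1/3 → sign +
step 4: pivot 3 → sign +
signature = (4, 1, 0)

Answer: (4, 1, 0)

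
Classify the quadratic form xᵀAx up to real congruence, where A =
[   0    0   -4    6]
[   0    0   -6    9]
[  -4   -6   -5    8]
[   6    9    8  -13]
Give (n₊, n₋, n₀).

step 0: pivot -5 → sign −
step 1: pivot 36/5 → sign +
step 2: pivot -1/4 → sign −
step 3: row/col 3 already zero → sign 0
signature = (1, 2, 1)

Answer: (1, 2, 1)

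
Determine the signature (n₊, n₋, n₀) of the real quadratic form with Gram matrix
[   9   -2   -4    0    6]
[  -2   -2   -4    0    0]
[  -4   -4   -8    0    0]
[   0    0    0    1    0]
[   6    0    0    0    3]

step 0: pivot 9 → sign +
step 1: pivot -22/9 → sign −
step 2: pivot 1 → sign +
step 3: pivot -3/11 → sign −
step 4: row/col 4 already zero → sign 0
signature = (2, 2, 1)

Answer: (2, 2, 1)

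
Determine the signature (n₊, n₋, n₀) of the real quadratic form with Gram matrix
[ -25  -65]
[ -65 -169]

step 0: pivot -25 → sign −
step 1: row/col 1 already zero → sign 0
signature = (0, 1, 1)

Answer: (0, 1, 1)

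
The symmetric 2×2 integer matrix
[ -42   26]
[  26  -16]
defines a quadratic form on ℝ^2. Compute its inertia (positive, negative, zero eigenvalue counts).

step 0: pivot -42 → sign −
step 1: pivot 2/21 → sign +
signature = (1, 1, 0)

Answer: (1, 1, 0)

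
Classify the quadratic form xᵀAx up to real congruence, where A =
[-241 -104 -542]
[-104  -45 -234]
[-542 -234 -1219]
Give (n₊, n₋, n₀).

Answer: (1, 2, 0)

Derivation:
step 0: pivot -241 → sign −
step 1: pivot -29/241 → sign −
step 2: pivot 1/29 → sign +
signature = (1, 2, 0)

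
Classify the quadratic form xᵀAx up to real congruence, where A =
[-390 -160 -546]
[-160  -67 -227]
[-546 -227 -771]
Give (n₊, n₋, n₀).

step 0: pivot -390 → sign −
step 1: pivot -53/39 → sign −
step 2: pivot 6/265 → sign +
signature = (1, 2, 0)

Answer: (1, 2, 0)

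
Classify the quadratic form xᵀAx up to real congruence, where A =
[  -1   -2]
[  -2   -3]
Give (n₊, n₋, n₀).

step 0: pivot -1 → sign −
step 1: pivot 1 → sign +
signature = (1, 1, 0)

Answer: (1, 1, 0)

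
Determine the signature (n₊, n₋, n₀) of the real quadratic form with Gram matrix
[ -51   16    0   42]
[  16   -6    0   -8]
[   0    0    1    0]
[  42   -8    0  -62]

Answer: (1, 3, 0)

Derivation:
step 0: pivot -51 → sign −
step 1: pivot -50/51 → sign −
step 2: pivot 1 → sign +
step 3: pivot -2/25 → sign −
signature = (1, 3, 0)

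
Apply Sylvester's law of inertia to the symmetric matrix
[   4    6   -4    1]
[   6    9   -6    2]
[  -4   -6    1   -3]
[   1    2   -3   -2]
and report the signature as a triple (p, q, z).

Answer: (2, 2, 0)

Derivation:
step 0: pivot 4 → sign +
step 1: pivot -3 → sign −
step 2: pivot -11/12 → sign −
step 3: pivot 3/11 → sign +
signature = (2, 2, 0)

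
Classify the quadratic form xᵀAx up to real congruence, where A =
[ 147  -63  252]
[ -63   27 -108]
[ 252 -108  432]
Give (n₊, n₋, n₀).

step 0: pivot 147 → sign +
step 1: row/col 1 already zero → sign 0
step 2: row/col 2 already zero → sign 0
signature = (1, 0, 2)

Answer: (1, 0, 2)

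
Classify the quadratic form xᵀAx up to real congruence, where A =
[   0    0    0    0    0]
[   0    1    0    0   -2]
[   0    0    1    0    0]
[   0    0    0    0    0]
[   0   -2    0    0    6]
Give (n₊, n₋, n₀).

step 0: pivot 1 → sign +
step 1: pivot 1 → sign +
step 2: pivot 2 → sign +
step 3: row/col 3 already zero → sign 0
step 4: row/col 4 already zero → sign 0
signature = (3, 0, 2)

Answer: (3, 0, 2)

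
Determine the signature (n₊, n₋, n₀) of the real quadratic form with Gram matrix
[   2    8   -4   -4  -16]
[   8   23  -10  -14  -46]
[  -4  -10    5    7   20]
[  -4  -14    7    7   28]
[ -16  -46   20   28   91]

step 0: pivot 2 → sign +
step 1: pivot -9 → sign −
step 2: pivot 1 → sign +
step 3: pivot -2/3 → sign −
step 4: pivot -1 → sign −
signature = (2, 3, 0)

Answer: (2, 3, 0)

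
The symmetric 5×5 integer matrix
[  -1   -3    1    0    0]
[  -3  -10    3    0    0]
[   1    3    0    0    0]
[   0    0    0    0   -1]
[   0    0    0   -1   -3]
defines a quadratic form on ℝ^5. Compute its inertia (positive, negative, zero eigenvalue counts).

Answer: (2, 3, 0)

Derivation:
step 0: pivot -1 → sign −
step 1: pivot -1 → sign −
step 2: pivot 1 → sign +
step 3: pivot -3 → sign −
step 4: pivot 1/3 → sign +
signature = (2, 3, 0)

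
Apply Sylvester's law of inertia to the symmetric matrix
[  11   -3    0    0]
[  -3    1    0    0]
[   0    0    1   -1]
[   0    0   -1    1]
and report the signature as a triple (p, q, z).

step 0: pivot 11 → sign +
step 1: pivot 2/11 → sign +
step 2: pivot 1 → sign +
step 3: row/col 3 already zero → sign 0
signature = (3, 0, 1)

Answer: (3, 0, 1)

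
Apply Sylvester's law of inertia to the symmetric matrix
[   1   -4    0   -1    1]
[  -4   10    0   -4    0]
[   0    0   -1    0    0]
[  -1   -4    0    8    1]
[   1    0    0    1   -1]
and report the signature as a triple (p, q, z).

Answer: (3, 2, 0)

Derivation:
step 0: pivot 1 → sign +
step 1: pivot -6 → sign −
step 2: pivot -1 → sign −
step 3: pivot 53/3 → sign +
step 4: pivot 2/53 → sign +
signature = (3, 2, 0)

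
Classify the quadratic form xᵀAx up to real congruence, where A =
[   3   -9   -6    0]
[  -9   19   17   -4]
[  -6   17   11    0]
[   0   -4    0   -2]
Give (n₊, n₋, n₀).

Answer: (2, 2, 0)

Derivation:
step 0: pivot 3 → sign +
step 1: pivot -8 → sign −
step 2: pivot -7/8 → sign −
step 3: pivot 2/7 → sign +
signature = (2, 2, 0)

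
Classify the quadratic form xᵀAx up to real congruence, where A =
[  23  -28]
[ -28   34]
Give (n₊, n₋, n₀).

Answer: (1, 1, 0)

Derivation:
step 0: pivot 23 → sign +
step 1: pivot -2/23 → sign −
signature = (1, 1, 0)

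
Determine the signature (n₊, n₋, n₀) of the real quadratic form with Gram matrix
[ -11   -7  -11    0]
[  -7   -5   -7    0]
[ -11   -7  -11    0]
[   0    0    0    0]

step 0: pivot -11 → sign −
step 1: pivot -6/11 → sign −
step 2: row/col 2 already zero → sign 0
step 3: row/col 3 already zero → sign 0
signature = (0, 2, 2)

Answer: (0, 2, 2)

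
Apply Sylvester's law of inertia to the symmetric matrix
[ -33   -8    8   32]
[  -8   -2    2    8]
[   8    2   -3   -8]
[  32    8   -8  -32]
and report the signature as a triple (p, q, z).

step 0: pivot -33 → sign −
step 1: pivot -2/33 → sign −
step 2: pivot -1 → sign −
step 3: row/col 3 already zero → sign 0
signature = (0, 3, 1)

Answer: (0, 3, 1)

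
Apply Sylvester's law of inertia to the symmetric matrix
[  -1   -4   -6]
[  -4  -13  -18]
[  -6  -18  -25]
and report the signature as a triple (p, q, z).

Answer: (1, 2, 0)

Derivation:
step 0: pivot -1 → sign −
step 1: pivot 3 → sign +
step 2: pivot -1 → sign −
signature = (1, 2, 0)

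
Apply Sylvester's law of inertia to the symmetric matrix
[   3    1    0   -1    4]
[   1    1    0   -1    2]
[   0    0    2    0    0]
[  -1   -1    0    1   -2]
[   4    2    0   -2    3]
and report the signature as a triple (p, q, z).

step 0: pivot 3 → sign +
step 1: pivot 2/3 → sign +
step 2: pivot 2 → sign +
step 3: pivot -3 → sign −
step 4: row/col 4 already zero → sign 0
signature = (3, 1, 1)

Answer: (3, 1, 1)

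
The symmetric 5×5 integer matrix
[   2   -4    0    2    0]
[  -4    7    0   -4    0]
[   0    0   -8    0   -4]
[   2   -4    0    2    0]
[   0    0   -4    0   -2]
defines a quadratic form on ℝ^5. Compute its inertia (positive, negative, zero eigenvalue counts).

step 0: pivot 2 → sign +
step 1: pivot -1 → sign −
step 2: pivot -8 → sign −
step 3: row/col 3 already zero → sign 0
step 4: row/col 4 already zero → sign 0
signature = (1, 2, 2)

Answer: (1, 2, 2)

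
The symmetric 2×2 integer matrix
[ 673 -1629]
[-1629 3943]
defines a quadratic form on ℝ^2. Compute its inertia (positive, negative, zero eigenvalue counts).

Answer: (1, 1, 0)

Derivation:
step 0: pivot 673 → sign +
step 1: pivot -2/673 → sign −
signature = (1, 1, 0)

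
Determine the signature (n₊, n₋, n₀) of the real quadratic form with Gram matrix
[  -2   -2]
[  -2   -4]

step 0: pivot -2 → sign −
step 1: pivot -2 → sign −
signature = (0, 2, 0)

Answer: (0, 2, 0)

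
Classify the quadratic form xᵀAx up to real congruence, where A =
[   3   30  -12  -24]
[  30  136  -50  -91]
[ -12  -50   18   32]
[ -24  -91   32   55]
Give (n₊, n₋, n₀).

Answer: (1, 3, 0)

Derivation:
step 0: pivot 3 → sign +
step 1: pivot -164 → sign −
step 2: pivot -5/41 → sign −
step 3: pivot -3/10 → sign −
signature = (1, 3, 0)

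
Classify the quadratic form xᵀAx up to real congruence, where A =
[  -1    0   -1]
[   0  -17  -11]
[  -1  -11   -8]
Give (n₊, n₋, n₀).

step 0: pivot -1 → sign −
step 1: pivot -17 → sign −
step 2: pivot 2/17 → sign +
signature = (1, 2, 0)

Answer: (1, 2, 0)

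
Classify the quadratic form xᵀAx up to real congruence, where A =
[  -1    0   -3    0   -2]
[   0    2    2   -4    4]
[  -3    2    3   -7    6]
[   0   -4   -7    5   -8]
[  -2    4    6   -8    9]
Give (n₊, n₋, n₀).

Answer: (3, 2, 0)

Derivation:
step 0: pivot -1 → sign −
step 1: pivot 2 → sign +
step 2: pivot 10 → sign +
step 3: pivot -39/10 → sign −
step 4: pivot 1/13 → sign +
signature = (3, 2, 0)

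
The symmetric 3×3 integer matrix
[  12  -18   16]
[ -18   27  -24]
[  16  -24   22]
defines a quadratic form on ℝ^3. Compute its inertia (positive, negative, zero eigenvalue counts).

Answer: (2, 0, 1)

Derivation:
step 0: pivot 12 → sign +
step 1: pivot 2/3 → sign +
step 2: row/col 2 already zero → sign 0
signature = (2, 0, 1)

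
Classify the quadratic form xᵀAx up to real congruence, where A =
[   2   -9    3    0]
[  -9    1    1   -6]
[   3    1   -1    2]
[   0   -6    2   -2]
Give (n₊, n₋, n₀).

Answer: (1, 3, 0)

Derivation:
step 0: pivot 2 → sign +
step 1: pivot -79/2 → sign −
step 2: pivot -14/79 → sign −
step 3: pivot -6/7 → sign −
signature = (1, 3, 0)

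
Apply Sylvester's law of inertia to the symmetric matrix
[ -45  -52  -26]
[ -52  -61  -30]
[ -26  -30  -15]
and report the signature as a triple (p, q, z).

Answer: (1, 2, 0)

Derivation:
step 0: pivot -45 → sign −
step 1: pivot -41/45 → sign −
step 2: pivot 1/41 → sign +
signature = (1, 2, 0)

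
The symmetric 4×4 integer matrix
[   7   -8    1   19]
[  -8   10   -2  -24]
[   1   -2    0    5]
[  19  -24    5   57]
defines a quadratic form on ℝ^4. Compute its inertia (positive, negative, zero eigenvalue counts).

step 0: pivot 7 → sign +
step 1: pivot 6/7 → sign +
step 2: pivot -1 → sign −
step 3: pivot -2/3 → sign −
signature = (2, 2, 0)

Answer: (2, 2, 0)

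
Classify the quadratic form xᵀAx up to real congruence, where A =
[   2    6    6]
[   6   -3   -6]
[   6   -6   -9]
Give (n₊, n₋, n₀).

step 0: pivot 2 → sign +
step 1: pivot -21 → sign −
step 2: pivot 3/7 → sign +
signature = (2, 1, 0)

Answer: (2, 1, 0)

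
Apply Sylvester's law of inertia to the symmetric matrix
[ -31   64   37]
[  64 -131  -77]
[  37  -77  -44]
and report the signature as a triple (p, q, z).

step 0: pivot -31 → sign −
step 1: pivot 35/31 → sign +
step 2: pivot -6/35 → sign −
signature = (1, 2, 0)

Answer: (1, 2, 0)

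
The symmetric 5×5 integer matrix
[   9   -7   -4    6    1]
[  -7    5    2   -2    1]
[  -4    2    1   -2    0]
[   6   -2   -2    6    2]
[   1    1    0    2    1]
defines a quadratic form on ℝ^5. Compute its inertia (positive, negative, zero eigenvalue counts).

Answer: (2, 1, 2)

Derivation:
step 0: pivot 9 → sign +
step 1: pivot -4/9 → sign −
step 2: pivot 2 → sign +
step 3: row/col 3 already zero → sign 0
step 4: row/col 4 already zero → sign 0
signature = (2, 1, 2)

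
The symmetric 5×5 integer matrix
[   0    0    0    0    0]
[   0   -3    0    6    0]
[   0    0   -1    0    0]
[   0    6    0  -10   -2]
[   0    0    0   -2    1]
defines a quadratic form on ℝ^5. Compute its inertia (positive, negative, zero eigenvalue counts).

step 0: pivot -3 → sign −
step 1: pivot -1 → sign −
step 2: pivot 2 → sign +
step 3: pivot -1 → sign −
step 4: row/col 4 already zero → sign 0
signature = (1, 3, 1)

Answer: (1, 3, 1)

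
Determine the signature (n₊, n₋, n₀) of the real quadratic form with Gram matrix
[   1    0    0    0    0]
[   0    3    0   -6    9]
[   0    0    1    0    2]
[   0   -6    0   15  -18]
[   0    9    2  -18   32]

Answer: (5, 0, 0)

Derivation:
step 0: pivot 1 → sign +
step 1: pivot 3 → sign +
step 2: pivot 1 → sign +
step 3: pivot 3 → sign +
step 4: pivot 1 → sign +
signature = (5, 0, 0)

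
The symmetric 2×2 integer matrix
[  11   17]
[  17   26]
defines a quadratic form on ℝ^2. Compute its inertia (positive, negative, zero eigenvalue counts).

Answer: (1, 1, 0)

Derivation:
step 0: pivot 11 → sign +
step 1: pivot -3/11 → sign −
signature = (1, 1, 0)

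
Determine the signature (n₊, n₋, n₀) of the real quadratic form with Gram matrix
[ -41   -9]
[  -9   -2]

step 0: pivot -41 → sign −
step 1: pivot -1/41 → sign −
signature = (0, 2, 0)

Answer: (0, 2, 0)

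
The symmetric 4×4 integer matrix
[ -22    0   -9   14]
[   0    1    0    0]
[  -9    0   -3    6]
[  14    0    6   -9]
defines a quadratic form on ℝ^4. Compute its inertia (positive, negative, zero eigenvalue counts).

Answer: (2, 2, 0)

Derivation:
step 0: pivot -22 → sign −
step 1: pivot 1 → sign +
step 2: pivot 15/22 → sign +
step 3: pivot -1/5 → sign −
signature = (2, 2, 0)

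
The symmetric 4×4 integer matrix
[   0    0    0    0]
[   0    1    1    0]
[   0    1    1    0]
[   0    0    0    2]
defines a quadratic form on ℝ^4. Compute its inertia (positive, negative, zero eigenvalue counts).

step 0: pivot 1 → sign +
step 1: pivot 2 → sign +
step 2: row/col 2 already zero → sign 0
step 3: row/col 3 already zero → sign 0
signature = (2, 0, 2)

Answer: (2, 0, 2)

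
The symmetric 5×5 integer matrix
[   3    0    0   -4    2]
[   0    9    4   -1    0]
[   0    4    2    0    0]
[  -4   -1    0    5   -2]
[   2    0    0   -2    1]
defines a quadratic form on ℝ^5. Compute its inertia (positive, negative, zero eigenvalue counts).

Answer: (3, 1, 1)

Derivation:
step 0: pivot 3 → sign +
step 1: pivot 9 → sign +
step 2: pivot 2/9 → sign +
step 3: pivot -4/3 → sign −
step 4: row/col 4 already zero → sign 0
signature = (3, 1, 1)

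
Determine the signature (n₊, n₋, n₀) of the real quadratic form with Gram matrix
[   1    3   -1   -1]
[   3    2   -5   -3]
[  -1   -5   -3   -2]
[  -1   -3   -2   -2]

step 0: pivot 1 → sign +
step 1: pivot -7 → sign −
step 2: pivot -24/7 → sign −
step 3: pivot -3/8 → sign −
signature = (1, 3, 0)

Answer: (1, 3, 0)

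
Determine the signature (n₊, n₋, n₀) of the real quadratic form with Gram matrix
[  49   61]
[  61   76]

Answer: (2, 0, 0)

Derivation:
step 0: pivot 49 → sign +
step 1: pivot 3/49 → sign +
signature = (2, 0, 0)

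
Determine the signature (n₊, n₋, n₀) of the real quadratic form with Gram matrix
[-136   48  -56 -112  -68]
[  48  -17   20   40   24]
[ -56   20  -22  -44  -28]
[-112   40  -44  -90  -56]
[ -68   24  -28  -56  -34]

Answer: (1, 3, 1)

Derivation:
step 0: pivot -136 → sign −
step 1: pivot -1/17 → sign −
step 2: pivot 2 → sign +
step 3: pivot -2 → sign −
step 4: row/col 4 already zero → sign 0
signature = (1, 3, 1)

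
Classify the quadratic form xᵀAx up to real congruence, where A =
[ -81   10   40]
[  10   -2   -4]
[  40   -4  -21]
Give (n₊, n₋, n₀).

Answer: (0, 3, 0)

Derivation:
step 0: pivot -81 → sign −
step 1: pivot -62/81 → sign −
step 2: pivot -3/31 → sign −
signature = (0, 3, 0)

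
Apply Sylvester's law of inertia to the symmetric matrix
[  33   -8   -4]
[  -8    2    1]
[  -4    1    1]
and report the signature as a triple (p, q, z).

Answer: (3, 0, 0)

Derivation:
step 0: pivot 33 → sign +
step 1: pivot 2/33 → sign +
step 2: pivot 1/2 → sign +
signature = (3, 0, 0)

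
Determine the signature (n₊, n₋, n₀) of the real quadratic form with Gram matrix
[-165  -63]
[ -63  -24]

Answer: (1, 1, 0)

Derivation:
step 0: pivot -165 → sign −
step 1: pivot 3/55 → sign +
signature = (1, 1, 0)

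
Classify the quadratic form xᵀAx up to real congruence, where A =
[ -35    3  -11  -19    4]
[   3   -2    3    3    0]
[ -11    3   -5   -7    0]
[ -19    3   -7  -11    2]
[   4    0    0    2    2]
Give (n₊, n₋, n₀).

step 0: pivot -35 → sign −
step 1: pivot -61/35 → sign −
step 2: pivot 54/61 → sign +
step 3: pivot 46/27 → sign +
step 4: pivot -6/23 → sign −
signature = (2, 3, 0)

Answer: (2, 3, 0)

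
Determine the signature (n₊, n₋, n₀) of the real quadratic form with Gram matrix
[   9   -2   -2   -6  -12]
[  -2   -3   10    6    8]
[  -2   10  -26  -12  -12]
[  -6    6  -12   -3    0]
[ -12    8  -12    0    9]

Answer: (3, 2, 0)

Derivation:
step 0: pivot 9 → sign +
step 1: pivot -31/9 → sign −
step 2: pivot 2/31 → sign +
step 3: pivot -3 → sign −
step 4: pivot 1 → sign +
signature = (3, 2, 0)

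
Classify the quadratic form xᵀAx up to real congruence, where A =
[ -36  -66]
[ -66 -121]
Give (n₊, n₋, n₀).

step 0: pivot -36 → sign −
step 1: row/col 1 already zero → sign 0
signature = (0, 1, 1)

Answer: (0, 1, 1)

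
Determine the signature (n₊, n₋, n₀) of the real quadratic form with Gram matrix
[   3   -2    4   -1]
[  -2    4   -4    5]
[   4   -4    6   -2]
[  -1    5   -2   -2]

Answer: (3, 1, 0)

Derivation:
step 0: pivot 3 → sign +
step 1: pivot 8/3 → sign +
step 2: pivot -75/8 → sign −
step 3: pivot 6/25 → sign +
signature = (3, 1, 0)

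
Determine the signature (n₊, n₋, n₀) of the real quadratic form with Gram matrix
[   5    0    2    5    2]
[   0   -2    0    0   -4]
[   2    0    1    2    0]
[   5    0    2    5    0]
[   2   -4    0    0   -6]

step 0: pivot 5 → sign +
step 1: pivot -2 → sign −
step 2: pivot 1/5 → sign +
step 3: pivot -2 → sign −
step 4: pivot 2 → sign +
signature = (3, 2, 0)

Answer: (3, 2, 0)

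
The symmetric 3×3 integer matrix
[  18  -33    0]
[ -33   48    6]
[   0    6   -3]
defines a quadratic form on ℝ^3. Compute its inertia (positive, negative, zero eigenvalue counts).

step 0: pivot 18 → sign +
step 1: pivot -25/2 → sign −
step 2: pivot -3/25 → sign −
signature = (1, 2, 0)

Answer: (1, 2, 0)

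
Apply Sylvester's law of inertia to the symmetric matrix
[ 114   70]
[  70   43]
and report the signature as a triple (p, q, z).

Answer: (2, 0, 0)

Derivation:
step 0: pivot 114 → sign +
step 1: pivot 1/57 → sign +
signature = (2, 0, 0)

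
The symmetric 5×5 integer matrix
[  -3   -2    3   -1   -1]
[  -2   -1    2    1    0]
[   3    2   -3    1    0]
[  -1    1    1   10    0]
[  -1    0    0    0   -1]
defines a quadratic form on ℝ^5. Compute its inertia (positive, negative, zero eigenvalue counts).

Answer: (3, 2, 0)

Derivation:
step 0: pivot -3 → sign −
step 1: pivot 1/3 → sign +
step 2: pivot 2 → sign +
step 3: pivot -13/2 → sign −
step 4: pivot 2/13 → sign +
signature = (3, 2, 0)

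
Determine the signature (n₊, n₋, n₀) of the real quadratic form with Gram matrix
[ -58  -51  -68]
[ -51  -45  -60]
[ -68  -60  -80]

Answer: (0, 2, 1)

Derivation:
step 0: pivot -58 → sign −
step 1: pivot -9/58 → sign −
step 2: row/col 2 already zero → sign 0
signature = (0, 2, 1)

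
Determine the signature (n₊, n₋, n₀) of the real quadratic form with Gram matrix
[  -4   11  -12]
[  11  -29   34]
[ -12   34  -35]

step 0: pivot -4 → sign −
step 1: pivot 5/4 → sign +
step 2: pivot 1/5 → sign +
signature = (2, 1, 0)

Answer: (2, 1, 0)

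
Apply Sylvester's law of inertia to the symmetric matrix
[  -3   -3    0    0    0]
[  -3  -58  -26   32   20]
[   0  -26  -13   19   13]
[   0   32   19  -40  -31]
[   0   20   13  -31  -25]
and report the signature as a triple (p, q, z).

step 0: pivot -3 → sign −
step 1: pivot -55 → sign −
step 2: pivot -39/55 → sign −
step 3: pivot -3/13 → sign −
step 4: row/col 4 already zero → sign 0
signature = (0, 4, 1)

Answer: (0, 4, 1)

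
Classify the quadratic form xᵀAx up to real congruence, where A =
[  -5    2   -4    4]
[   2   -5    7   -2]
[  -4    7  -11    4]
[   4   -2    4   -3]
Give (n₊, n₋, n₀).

Answer: (1, 3, 0)

Derivation:
step 0: pivot -5 → sign −
step 1: pivot -21/5 → sign −
step 2: pivot -6/7 → sign −
step 3: pivot 1/3 → sign +
signature = (1, 3, 0)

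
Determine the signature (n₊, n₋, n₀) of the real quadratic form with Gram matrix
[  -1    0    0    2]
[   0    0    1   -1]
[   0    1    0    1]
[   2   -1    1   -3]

step 0: pivot -1 → sign −
step 1: pivot 2 → sign +
step 2: pivot -1/2 → sign −
step 3: pivot 3 → sign +
signature = (2, 2, 0)

Answer: (2, 2, 0)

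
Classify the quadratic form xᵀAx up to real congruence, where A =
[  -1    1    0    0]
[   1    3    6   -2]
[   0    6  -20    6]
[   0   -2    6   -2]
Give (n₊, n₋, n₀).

step 0: pivot -1 → sign −
step 1: pivot 4 → sign +
step 2: pivot -29 → sign −
step 3: pivot -6/29 → sign −
signature = (1, 3, 0)

Answer: (1, 3, 0)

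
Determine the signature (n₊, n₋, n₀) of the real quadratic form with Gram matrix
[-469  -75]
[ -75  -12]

Answer: (0, 2, 0)

Derivation:
step 0: pivot -469 → sign −
step 1: pivot -3/469 → sign −
signature = (0, 2, 0)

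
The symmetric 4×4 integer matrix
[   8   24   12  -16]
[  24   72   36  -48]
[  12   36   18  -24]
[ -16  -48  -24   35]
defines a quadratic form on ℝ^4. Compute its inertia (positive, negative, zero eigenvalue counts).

step 0: pivot 8 → sign +
step 1: pivot 3 → sign +
step 2: row/col 2 already zero → sign 0
step 3: row/col 3 already zero → sign 0
signature = (2, 0, 2)

Answer: (2, 0, 2)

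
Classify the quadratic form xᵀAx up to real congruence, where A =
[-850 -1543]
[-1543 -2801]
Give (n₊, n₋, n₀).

Answer: (0, 2, 0)

Derivation:
step 0: pivot -850 → sign −
step 1: pivot -1/850 → sign −
signature = (0, 2, 0)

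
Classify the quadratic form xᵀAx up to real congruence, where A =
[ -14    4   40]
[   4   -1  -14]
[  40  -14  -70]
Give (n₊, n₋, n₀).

step 0: pivot -14 → sign −
step 1: pivot 1/7 → sign +
step 2: pivot -2 → sign −
signature = (1, 2, 0)

Answer: (1, 2, 0)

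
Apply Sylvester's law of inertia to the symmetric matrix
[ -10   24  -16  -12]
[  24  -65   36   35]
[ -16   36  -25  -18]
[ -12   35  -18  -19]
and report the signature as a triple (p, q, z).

step 0: pivot -10 → sign −
step 1: pivot -37/5 → sign −
step 2: pivot 51/37 → sign +
step 3: pivot 2/17 → sign +
signature = (2, 2, 0)

Answer: (2, 2, 0)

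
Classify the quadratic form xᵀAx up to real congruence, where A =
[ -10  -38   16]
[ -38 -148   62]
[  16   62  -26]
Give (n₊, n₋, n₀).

Answer: (0, 2, 1)

Derivation:
step 0: pivot -10 → sign −
step 1: pivot -18/5 → sign −
step 2: row/col 2 already zero → sign 0
signature = (0, 2, 1)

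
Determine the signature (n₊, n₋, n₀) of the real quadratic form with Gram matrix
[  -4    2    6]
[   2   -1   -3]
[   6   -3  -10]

step 0: pivot -4 → sign −
step 1: pivot -1 → sign −
step 2: row/col 2 already zero → sign 0
signature = (0, 2, 1)

Answer: (0, 2, 1)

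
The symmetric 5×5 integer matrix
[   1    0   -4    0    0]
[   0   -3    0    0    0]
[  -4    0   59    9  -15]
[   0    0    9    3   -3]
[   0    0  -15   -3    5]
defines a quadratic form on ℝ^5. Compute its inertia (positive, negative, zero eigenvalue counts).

Answer: (3, 2, 0)

Derivation:
step 0: pivot 1 → sign +
step 1: pivot -3 → sign −
step 2: pivot 43 → sign +
step 3: pivot 48/43 → sign +
step 4: pivot -1/4 → sign −
signature = (3, 2, 0)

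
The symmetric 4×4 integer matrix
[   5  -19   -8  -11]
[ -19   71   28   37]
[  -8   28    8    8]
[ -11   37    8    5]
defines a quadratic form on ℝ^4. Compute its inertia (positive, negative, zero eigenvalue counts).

step 0: pivot 5 → sign +
step 1: pivot -6/5 → sign −
step 2: row/col 2 already zero → sign 0
step 3: row/col 3 already zero → sign 0
signature = (1, 1, 2)

Answer: (1, 1, 2)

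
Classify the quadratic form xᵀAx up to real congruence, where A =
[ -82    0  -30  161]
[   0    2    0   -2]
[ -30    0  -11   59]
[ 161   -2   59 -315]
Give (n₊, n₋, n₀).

step 0: pivot -82 → sign −
step 1: pivot 2 → sign +
step 2: pivot -1/41 → sign −
step 3: pivot -1/2 → sign −
signature = (1, 3, 0)

Answer: (1, 3, 0)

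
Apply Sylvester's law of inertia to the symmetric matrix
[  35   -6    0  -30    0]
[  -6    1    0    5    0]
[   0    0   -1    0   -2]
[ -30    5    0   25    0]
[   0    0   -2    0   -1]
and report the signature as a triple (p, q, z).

Answer: (2, 2, 1)

Derivation:
step 0: pivot 35 → sign +
step 1: pivot -1/35 → sign −
step 2: pivot -1 → sign −
step 3: pivot 3 → sign +
step 4: row/col 4 already zero → sign 0
signature = (2, 2, 1)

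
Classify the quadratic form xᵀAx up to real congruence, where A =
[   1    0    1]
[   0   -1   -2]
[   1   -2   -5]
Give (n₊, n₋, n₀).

step 0: pivot 1 → sign +
step 1: pivot -1 → sign −
step 2: pivot -2 → sign −
signature = (1, 2, 0)

Answer: (1, 2, 0)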